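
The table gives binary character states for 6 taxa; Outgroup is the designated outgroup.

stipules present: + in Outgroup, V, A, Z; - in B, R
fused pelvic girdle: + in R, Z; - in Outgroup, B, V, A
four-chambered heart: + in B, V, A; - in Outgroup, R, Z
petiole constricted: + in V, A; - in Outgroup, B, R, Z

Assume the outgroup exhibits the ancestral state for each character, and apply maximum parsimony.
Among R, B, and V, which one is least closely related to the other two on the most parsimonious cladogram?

Character polarity is set by the outgroup: the derived state is whichever differs from the outgroup's state, so for stipules present the derived state is '-', and for the remaining characters it is '+'.
stipules present groups B and R, which is incompatible with the clades supported by the remaining characters; treating it as convergent (homoplasy) costs fewer steps than any alternative tree.
fused pelvic girdle: derived state '+' in R and Z only — synapomorphy for {R, Z}.
Only A, B, and V show the derived state '+' for four-chambered heart, supporting them as a clade.
petiole constricted: derived state '+' in A and V only — synapomorphy for {A, V}.
Most parsimonious ingroup topology: ((B,(V,A)),(R,Z)).
V and B share a more recent common ancestor with each other than either does with R, so R is the least closely related of the three.

R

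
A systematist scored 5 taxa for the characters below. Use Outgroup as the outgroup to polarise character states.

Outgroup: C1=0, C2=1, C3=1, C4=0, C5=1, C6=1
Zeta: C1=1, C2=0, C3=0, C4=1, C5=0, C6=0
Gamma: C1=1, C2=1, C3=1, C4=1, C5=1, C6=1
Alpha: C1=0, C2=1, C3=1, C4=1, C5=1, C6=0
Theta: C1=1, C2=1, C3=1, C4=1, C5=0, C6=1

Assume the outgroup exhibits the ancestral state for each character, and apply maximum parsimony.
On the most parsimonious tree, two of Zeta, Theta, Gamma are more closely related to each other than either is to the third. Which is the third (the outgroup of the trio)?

Gamma

Character polarity is set by the outgroup: the derived state is whichever differs from the outgroup's state, so for C2, C3, C5, C6 the derived state is '0', and for the remaining characters it is '1'.
C1: derived state '1' in Gamma, Theta, and Zeta only — synapomorphy for {Gamma, Theta, Zeta}.
C2 (derived state '0') is unique to Zeta (autapomorphy; uninformative for grouping).
C3 (derived state '0') is unique to Zeta (autapomorphy; uninformative for grouping).
All ingroup taxa share the derived state '1' for C4; it defines the ingroup but does not resolve relationships within it.
Only Theta and Zeta show the derived state '0' for C5, supporting them as a clade.
C6 (state '0') occurs in Alpha and Zeta but conflicts with the nesting implied by the other characters — most parsimoniously interpreted as homoplasy.
Most parsimonious ingroup topology: (((Zeta,Theta),Gamma),Alpha).
Zeta and Theta share a more recent common ancestor with each other than either does with Gamma, so Gamma is the least closely related of the three.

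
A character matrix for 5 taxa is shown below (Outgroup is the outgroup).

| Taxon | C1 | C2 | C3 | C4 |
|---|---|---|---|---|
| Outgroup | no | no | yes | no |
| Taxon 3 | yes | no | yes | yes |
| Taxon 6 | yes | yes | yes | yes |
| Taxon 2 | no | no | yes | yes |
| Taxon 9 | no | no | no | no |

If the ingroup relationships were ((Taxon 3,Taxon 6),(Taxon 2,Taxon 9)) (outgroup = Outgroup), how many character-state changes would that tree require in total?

5

Map each character onto ((Taxon 3,Taxon 6),(Taxon 2,Taxon 9)) (rooted by Outgroup) and count the minimum state changes it requires (Fitch parsimony):
C1: 1; C2: 1; C3: 1; C4: 2.
Total tree length = 5.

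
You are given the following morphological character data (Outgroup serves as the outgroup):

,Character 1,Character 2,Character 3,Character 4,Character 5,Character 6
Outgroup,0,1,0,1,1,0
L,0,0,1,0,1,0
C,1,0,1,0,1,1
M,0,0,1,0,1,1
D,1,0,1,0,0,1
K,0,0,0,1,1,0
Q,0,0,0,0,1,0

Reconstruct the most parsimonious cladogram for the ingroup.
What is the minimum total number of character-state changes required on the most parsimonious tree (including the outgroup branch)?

Character polarity is set by the outgroup: the derived state is whichever differs from the outgroup's state, so for Character 2, Character 4, Character 5 the derived state is '0', and for the remaining characters it is '1'.
Character 1 (derived state '1') is shared by C and D — a synapomorphy uniting that clade.
All ingroup taxa share the derived state '0' for Character 2; it defines the ingroup but does not resolve relationships within it.
Character 3: derived state '1' in C, D, L, and M only — synapomorphy for {C, D, L, M}.
Character 4 (derived state '0') is shared by C, D, L, M, and Q — a synapomorphy uniting that clade.
Character 5 (derived state '0') is unique to D (autapomorphy; uninformative for grouping).
Character 6: derived state '1' in C, D, and M only — synapomorphy for {C, D, M}.
Most parsimonious ingroup topology: (((L,((C,D),M)),Q),K).
Changes per character on this tree: Character 1: 1; Character 2: 1; Character 3: 1; Character 4: 1; Character 5: 1; Character 6: 1.
Total = 6.

6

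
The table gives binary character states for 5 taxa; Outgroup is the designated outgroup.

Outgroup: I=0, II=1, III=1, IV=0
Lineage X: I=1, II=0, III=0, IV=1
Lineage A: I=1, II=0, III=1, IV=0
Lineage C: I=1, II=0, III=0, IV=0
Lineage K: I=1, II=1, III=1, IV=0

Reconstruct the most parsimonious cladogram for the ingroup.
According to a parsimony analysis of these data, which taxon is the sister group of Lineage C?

Character polarity is set by the outgroup: the derived state is whichever differs from the outgroup's state, so for II, III the derived state is '0', and for the remaining characters it is '1'.
I (derived state '1') is shared by all ingroup taxa — unites the whole ingroup.
II (derived state '0') is shared by Lineage A, Lineage C, and Lineage X — a synapomorphy uniting that clade.
III (derived state '0') is shared by Lineage C and Lineage X — a synapomorphy uniting that clade.
IV: derived state '1' in Lineage X only — an autapomorphy, so it tells us nothing about relationships among taxa.
Most parsimonious ingroup topology: (((Lineage X,Lineage C),Lineage A),Lineage K).
Lineage C and Lineage X form a cherry on this tree, so they are sister taxa.

Lineage X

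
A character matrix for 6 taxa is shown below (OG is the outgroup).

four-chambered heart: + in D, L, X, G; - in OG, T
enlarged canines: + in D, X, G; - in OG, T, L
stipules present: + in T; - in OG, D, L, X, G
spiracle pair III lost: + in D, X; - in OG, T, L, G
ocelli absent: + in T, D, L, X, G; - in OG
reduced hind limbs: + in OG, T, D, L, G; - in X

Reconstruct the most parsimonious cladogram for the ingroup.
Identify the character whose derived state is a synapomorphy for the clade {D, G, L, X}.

four-chambered heart

Character polarity is set by the outgroup: the derived state is whichever differs from the outgroup's state, so for reduced hind limbs the derived state is '-', and for the remaining characters it is '+'.
four-chambered heart: derived state '+' in D, G, L, and X only — synapomorphy for {D, G, L, X}.
enlarged canines (derived state '+') is shared by D, G, and X — a synapomorphy uniting that clade.
stipules present (derived state '+') is unique to T (autapomorphy; uninformative for grouping).
spiracle pair III lost: derived state '+' in D and X only — synapomorphy for {D, X}.
All ingroup taxa share the derived state '+' for ocelli absent; it defines the ingroup but does not resolve relationships within it.
reduced hind limbs: derived state '-' in X only — an autapomorphy, so it tells us nothing about relationships among taxa.
Most parsimonious ingroup topology: (T,(((D,X),G),L)).
The clade {D, G, L, X} is supported by four-chambered heart: its derived state '+' occurs in exactly those taxa and in no other taxon (including the outgroup).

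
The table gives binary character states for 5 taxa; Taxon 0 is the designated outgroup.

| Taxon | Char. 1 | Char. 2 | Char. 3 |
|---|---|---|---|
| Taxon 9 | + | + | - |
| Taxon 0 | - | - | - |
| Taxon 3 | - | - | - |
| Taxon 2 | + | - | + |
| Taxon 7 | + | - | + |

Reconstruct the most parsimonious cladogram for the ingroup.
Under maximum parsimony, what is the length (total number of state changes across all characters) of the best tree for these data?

3

The outgroup has state '-' for every character, so '+' is the derived state throughout.
Char. 1 (derived state '+') is shared by Taxon 2, Taxon 7, and Taxon 9 — a synapomorphy uniting that clade.
Char. 2 (derived state '+') is unique to Taxon 9 (autapomorphy; uninformative for grouping).
Char. 3 (derived state '+') is shared by Taxon 2 and Taxon 7 — a synapomorphy uniting that clade.
Most parsimonious ingroup topology: (Taxon 3,((Taxon 2,Taxon 7),Taxon 9)).
Changes per character on this tree: Char. 1: 1; Char. 2: 1; Char. 3: 1.
Total = 3.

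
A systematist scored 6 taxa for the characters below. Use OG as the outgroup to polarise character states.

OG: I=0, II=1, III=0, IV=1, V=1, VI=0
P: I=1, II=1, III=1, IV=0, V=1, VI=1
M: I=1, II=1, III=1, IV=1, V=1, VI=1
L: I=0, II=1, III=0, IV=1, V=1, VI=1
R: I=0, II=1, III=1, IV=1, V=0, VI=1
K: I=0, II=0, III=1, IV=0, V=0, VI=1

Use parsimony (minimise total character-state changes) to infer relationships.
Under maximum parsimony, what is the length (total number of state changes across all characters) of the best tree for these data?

7

Character polarity is set by the outgroup: the derived state is whichever differs from the outgroup's state, so for II, IV, V the derived state is '0', and for the remaining characters it is '1'.
I (derived state '1') is shared by M and P — a synapomorphy uniting that clade.
II (derived state '0') is unique to K (autapomorphy; uninformative for grouping).
Only K, M, P, and R show the derived state '1' for III, supporting them as a clade.
IV groups K and P, which is incompatible with the clades supported by the remaining characters; treating it as convergent (homoplasy) costs fewer steps than any alternative tree.
V (derived state '0') is shared by K and R — a synapomorphy uniting that clade.
All ingroup taxa share the derived state '1' for VI; it defines the ingroup but does not resolve relationships within it.
Most parsimonious ingroup topology: (((P,M),(R,K)),L).
Changes per character on this tree: I: 1; II: 1; III: 1; IV: 2; V: 1; VI: 1.
Total = 7.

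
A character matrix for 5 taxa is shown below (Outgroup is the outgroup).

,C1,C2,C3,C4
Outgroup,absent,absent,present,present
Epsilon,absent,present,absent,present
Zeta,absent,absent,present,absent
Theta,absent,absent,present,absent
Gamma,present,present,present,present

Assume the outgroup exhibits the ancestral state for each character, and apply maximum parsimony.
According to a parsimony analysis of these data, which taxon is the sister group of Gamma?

Character polarity is set by the outgroup: the derived state is whichever differs from the outgroup's state, so for C3, C4 the derived state is 'absent', and for the remaining characters it is 'present'.
C1: derived state 'present' in Gamma only — an autapomorphy, so it tells us nothing about relationships among taxa.
C2 (derived state 'present') is shared by Epsilon and Gamma — a synapomorphy uniting that clade.
C3: derived state 'absent' in Epsilon only — an autapomorphy, so it tells us nothing about relationships among taxa.
C4: derived state 'absent' in Theta and Zeta only — synapomorphy for {Theta, Zeta}.
Most parsimonious ingroup topology: ((Epsilon,Gamma),(Zeta,Theta)).
Gamma and Epsilon form a cherry on this tree, so they are sister taxa.

Epsilon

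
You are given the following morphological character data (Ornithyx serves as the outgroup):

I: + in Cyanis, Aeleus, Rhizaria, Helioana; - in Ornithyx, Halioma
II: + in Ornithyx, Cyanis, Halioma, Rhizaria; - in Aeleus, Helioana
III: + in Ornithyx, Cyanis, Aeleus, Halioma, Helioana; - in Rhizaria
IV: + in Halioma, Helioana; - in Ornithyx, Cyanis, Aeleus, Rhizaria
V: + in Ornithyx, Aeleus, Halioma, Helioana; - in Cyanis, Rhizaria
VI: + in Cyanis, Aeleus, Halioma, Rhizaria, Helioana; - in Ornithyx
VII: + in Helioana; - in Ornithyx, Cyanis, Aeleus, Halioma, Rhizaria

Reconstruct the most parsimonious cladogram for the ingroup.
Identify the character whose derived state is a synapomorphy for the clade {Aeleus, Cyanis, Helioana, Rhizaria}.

Character polarity is set by the outgroup: the derived state is whichever differs from the outgroup's state, so for II, III, V the derived state is '-', and for the remaining characters it is '+'.
I: derived state '+' in Aeleus, Cyanis, Helioana, and Rhizaria only — synapomorphy for {Aeleus, Cyanis, Helioana, Rhizaria}.
II: derived state '-' in Aeleus and Helioana only — synapomorphy for {Aeleus, Helioana}.
III (derived state '-') is unique to Rhizaria (autapomorphy; uninformative for grouping).
IV (state '+') occurs in Halioma and Helioana but conflicts with the nesting implied by the other characters — most parsimoniously interpreted as homoplasy.
V (derived state '-') is shared by Cyanis and Rhizaria — a synapomorphy uniting that clade.
All ingroup taxa share the derived state '+' for VI; it defines the ingroup but does not resolve relationships within it.
VII (derived state '+') is unique to Helioana (autapomorphy; uninformative for grouping).
Most parsimonious ingroup topology: (((Cyanis,Rhizaria),(Aeleus,Helioana)),Halioma).
The clade {Aeleus, Cyanis, Helioana, Rhizaria} is supported by I: its derived state '+' occurs in exactly those taxa and in no other taxon (including the outgroup).

I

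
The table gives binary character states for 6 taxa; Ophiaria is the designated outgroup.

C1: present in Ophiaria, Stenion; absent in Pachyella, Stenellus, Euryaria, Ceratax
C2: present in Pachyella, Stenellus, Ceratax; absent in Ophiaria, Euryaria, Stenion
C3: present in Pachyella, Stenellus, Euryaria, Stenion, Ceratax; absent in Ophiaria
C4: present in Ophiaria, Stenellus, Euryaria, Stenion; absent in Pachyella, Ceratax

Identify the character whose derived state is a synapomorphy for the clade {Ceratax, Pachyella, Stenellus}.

C2

Character polarity is set by the outgroup: the derived state is whichever differs from the outgroup's state, so for C1, C4 the derived state is 'absent', and for the remaining characters it is 'present'.
C1 (derived state 'absent') is shared by Ceratax, Euryaria, Pachyella, and Stenellus — a synapomorphy uniting that clade.
C2: derived state 'present' in Ceratax, Pachyella, and Stenellus only — synapomorphy for {Ceratax, Pachyella, Stenellus}.
All ingroup taxa share the derived state 'present' for C3; it defines the ingroup but does not resolve relationships within it.
C4 (derived state 'absent') is shared by Ceratax and Pachyella — a synapomorphy uniting that clade.
Most parsimonious ingroup topology: ((((Pachyella,Ceratax),Stenellus),Euryaria),Stenion).
The clade {Ceratax, Pachyella, Stenellus} is supported by C2: its derived state 'present' occurs in exactly those taxa and in no other taxon (including the outgroup).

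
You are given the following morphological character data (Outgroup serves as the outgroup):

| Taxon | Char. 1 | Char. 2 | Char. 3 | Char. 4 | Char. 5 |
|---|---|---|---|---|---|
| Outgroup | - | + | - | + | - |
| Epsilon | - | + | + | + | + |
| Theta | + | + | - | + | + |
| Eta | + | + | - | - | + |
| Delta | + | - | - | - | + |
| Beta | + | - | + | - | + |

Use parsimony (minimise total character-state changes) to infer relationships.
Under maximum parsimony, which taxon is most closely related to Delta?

Character polarity is set by the outgroup: the derived state is whichever differs from the outgroup's state, so for Char. 2, Char. 4 the derived state is '-', and for the remaining characters it is '+'.
Char. 1: derived state '+' in Beta, Delta, Eta, and Theta only — synapomorphy for {Beta, Delta, Eta, Theta}.
Char. 2: derived state '-' in Beta and Delta only — synapomorphy for {Beta, Delta}.
Char. 3 groups Beta and Epsilon, which is incompatible with the clades supported by the remaining characters; treating it as convergent (homoplasy) costs fewer steps than any alternative tree.
Char. 4: derived state '-' in Beta, Delta, and Eta only — synapomorphy for {Beta, Delta, Eta}.
All ingroup taxa share the derived state '+' for Char. 5; it defines the ingroup but does not resolve relationships within it.
Most parsimonious ingroup topology: (Epsilon,(Theta,(Eta,(Delta,Beta)))).
Delta and Beta form a cherry on this tree, so they are sister taxa.

Beta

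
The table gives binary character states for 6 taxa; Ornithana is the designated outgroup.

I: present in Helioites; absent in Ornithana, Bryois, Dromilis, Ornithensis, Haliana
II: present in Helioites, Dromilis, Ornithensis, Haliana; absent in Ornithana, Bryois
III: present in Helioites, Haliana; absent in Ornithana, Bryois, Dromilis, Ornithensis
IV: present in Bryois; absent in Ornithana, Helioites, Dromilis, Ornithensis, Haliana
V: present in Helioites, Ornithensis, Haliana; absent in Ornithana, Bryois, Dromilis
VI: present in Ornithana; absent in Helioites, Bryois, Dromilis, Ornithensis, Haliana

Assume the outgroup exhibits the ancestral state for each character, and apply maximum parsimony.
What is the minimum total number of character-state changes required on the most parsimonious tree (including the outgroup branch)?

Character polarity is set by the outgroup: the derived state is whichever differs from the outgroup's state, so for VI the derived state is 'absent', and for the remaining characters it is 'present'.
I (derived state 'present') is unique to Helioites (autapomorphy; uninformative for grouping).
Only Dromilis, Haliana, Helioites, and Ornithensis show the derived state 'present' for II, supporting them as a clade.
III: derived state 'present' in Haliana and Helioites only — synapomorphy for {Haliana, Helioites}.
IV: derived state 'present' in Bryois only — an autapomorphy, so it tells us nothing about relationships among taxa.
V: derived state 'present' in Haliana, Helioites, and Ornithensis only — synapomorphy for {Haliana, Helioites, Ornithensis}.
All ingroup taxa share the derived state 'absent' for VI; it defines the ingroup but does not resolve relationships within it.
Most parsimonious ingroup topology: ((((Helioites,Haliana),Ornithensis),Dromilis),Bryois).
Changes per character on this tree: I: 1; II: 1; III: 1; IV: 1; V: 1; VI: 1.
Total = 6.

6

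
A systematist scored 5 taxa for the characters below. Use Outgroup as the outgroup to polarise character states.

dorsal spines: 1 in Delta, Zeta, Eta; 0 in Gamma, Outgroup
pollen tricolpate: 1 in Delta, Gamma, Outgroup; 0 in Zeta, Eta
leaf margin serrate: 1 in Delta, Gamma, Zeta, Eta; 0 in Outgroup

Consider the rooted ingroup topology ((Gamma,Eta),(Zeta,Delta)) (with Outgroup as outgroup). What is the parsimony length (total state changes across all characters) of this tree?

Map each character onto ((Gamma,Eta),(Zeta,Delta)) (rooted by Outgroup) and count the minimum state changes it requires (Fitch parsimony):
dorsal spines: 2; pollen tricolpate: 2; leaf margin serrate: 1.
Total tree length = 5.

5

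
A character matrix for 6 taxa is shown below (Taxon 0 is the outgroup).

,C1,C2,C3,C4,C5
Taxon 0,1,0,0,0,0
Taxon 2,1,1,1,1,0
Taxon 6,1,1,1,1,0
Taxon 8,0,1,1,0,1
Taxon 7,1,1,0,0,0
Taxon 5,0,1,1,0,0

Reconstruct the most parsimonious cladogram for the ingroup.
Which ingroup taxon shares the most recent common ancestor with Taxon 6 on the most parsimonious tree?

Taxon 2

Character polarity is set by the outgroup: the derived state is whichever differs from the outgroup's state, so for C1 the derived state is '0', and for the remaining characters it is '1'.
Only Taxon 5 and Taxon 8 show the derived state '0' for C1, supporting them as a clade.
All ingroup taxa share the derived state '1' for C2; it defines the ingroup but does not resolve relationships within it.
C3 (derived state '1') is shared by Taxon 2, Taxon 5, Taxon 6, and Taxon 8 — a synapomorphy uniting that clade.
C4 (derived state '1') is shared by Taxon 2 and Taxon 6 — a synapomorphy uniting that clade.
C5: derived state '1' in Taxon 8 only — an autapomorphy, so it tells us nothing about relationships among taxa.
Most parsimonious ingroup topology: (((Taxon 5,Taxon 8),(Taxon 6,Taxon 2)),Taxon 7).
Taxon 6 and Taxon 2 form a cherry on this tree, so they are sister taxa.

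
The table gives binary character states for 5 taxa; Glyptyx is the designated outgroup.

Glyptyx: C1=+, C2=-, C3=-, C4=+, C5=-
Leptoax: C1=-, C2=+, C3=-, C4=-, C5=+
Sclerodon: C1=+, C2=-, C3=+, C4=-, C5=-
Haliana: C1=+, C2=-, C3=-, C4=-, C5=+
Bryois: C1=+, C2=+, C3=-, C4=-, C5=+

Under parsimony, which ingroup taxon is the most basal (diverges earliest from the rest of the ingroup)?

Character polarity is set by the outgroup: the derived state is whichever differs from the outgroup's state, so for C1, C4 the derived state is '-', and for the remaining characters it is '+'.
C1 (derived state '-') is unique to Leptoax (autapomorphy; uninformative for grouping).
Only Bryois and Leptoax show the derived state '+' for C2, supporting them as a clade.
C3: derived state '+' in Sclerodon only — an autapomorphy, so it tells us nothing about relationships among taxa.
C4 (derived state '-') is shared by all ingroup taxa — unites the whole ingroup.
Only Bryois, Haliana, and Leptoax show the derived state '+' for C5, supporting them as a clade.
Most parsimonious ingroup topology: (((Leptoax,Bryois),Haliana),Sclerodon).
Sclerodon is sister to the clade containing all other ingroup taxa, so it is the earliest-diverging (most basal) ingroup lineage.

Sclerodon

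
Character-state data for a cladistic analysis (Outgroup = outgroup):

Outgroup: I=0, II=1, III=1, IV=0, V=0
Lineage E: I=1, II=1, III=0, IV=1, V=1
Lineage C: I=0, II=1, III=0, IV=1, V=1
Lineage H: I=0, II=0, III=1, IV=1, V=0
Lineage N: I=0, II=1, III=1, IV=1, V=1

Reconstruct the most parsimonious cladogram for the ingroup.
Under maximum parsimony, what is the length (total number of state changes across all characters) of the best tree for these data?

5

Character polarity is set by the outgroup: the derived state is whichever differs from the outgroup's state, so for II, III the derived state is '0', and for the remaining characters it is '1'.
I: derived state '1' in Lineage E only — an autapomorphy, so it tells us nothing about relationships among taxa.
II (derived state '0') is unique to Lineage H (autapomorphy; uninformative for grouping).
III (derived state '0') is shared by Lineage C and Lineage E — a synapomorphy uniting that clade.
All ingroup taxa share the derived state '1' for IV; it defines the ingroup but does not resolve relationships within it.
Only Lineage C, Lineage E, and Lineage N show the derived state '1' for V, supporting them as a clade.
Most parsimonious ingroup topology: (((Lineage E,Lineage C),Lineage N),Lineage H).
Changes per character on this tree: I: 1; II: 1; III: 1; IV: 1; V: 1.
Total = 5.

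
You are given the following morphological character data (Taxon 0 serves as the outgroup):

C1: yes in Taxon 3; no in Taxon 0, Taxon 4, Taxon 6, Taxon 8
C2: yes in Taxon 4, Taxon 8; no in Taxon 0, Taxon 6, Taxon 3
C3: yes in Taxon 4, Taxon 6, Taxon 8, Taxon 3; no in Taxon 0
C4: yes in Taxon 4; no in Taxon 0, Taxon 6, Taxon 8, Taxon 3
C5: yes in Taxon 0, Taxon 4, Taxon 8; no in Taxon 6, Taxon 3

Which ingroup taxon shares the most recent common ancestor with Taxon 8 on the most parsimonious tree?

Character polarity is set by the outgroup: the derived state is whichever differs from the outgroup's state, so for C5 the derived state is 'no', and for the remaining characters it is 'yes'.
C1 (derived state 'yes') is unique to Taxon 3 (autapomorphy; uninformative for grouping).
C2: derived state 'yes' in Taxon 4 and Taxon 8 only — synapomorphy for {Taxon 4, Taxon 8}.
All ingroup taxa share the derived state 'yes' for C3; it defines the ingroup but does not resolve relationships within it.
C4 (derived state 'yes') is unique to Taxon 4 (autapomorphy; uninformative for grouping).
C5 (derived state 'no') is shared by Taxon 3 and Taxon 6 — a synapomorphy uniting that clade.
Most parsimonious ingroup topology: ((Taxon 4,Taxon 8),(Taxon 6,Taxon 3)).
Taxon 8 and Taxon 4 form a cherry on this tree, so they are sister taxa.

Taxon 4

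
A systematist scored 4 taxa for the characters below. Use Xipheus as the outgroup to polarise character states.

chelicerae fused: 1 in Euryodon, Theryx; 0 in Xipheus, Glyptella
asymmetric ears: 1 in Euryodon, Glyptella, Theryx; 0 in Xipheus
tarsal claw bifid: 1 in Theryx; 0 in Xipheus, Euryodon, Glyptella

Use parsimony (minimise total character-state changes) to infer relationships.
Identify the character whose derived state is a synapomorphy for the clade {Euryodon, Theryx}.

The outgroup has state '0' for every character, so '1' is the derived state throughout.
chelicerae fused (derived state '1') is shared by Euryodon and Theryx — a synapomorphy uniting that clade.
All ingroup taxa share the derived state '1' for asymmetric ears; it defines the ingroup but does not resolve relationships within it.
tarsal claw bifid (derived state '1') is unique to Theryx (autapomorphy; uninformative for grouping).
Most parsimonious ingroup topology: ((Euryodon,Theryx),Glyptella).
The clade {Euryodon, Theryx} is supported by chelicerae fused: its derived state '1' occurs in exactly those taxa and in no other taxon (including the outgroup).

chelicerae fused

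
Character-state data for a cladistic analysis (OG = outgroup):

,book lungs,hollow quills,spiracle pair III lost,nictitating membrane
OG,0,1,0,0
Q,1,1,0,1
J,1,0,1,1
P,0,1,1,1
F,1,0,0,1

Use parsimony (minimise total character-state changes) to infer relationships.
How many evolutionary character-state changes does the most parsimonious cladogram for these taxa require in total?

5

Character polarity is set by the outgroup: the derived state is whichever differs from the outgroup's state, so for hollow quills the derived state is '0', and for the remaining characters it is '1'.
book lungs (derived state '1') is shared by F, J, and Q — a synapomorphy uniting that clade.
hollow quills (derived state '0') is shared by F and J — a synapomorphy uniting that clade.
spiracle pair III lost groups J and P, which is incompatible with the clades supported by the remaining characters; treating it as convergent (homoplasy) costs fewer steps than any alternative tree.
All ingroup taxa share the derived state '1' for nictitating membrane; it defines the ingroup but does not resolve relationships within it.
Most parsimonious ingroup topology: ((Q,(J,F)),P).
Changes per character on this tree: book lungs: 1; hollow quills: 1; spiracle pair III lost: 2; nictitating membrane: 1.
Total = 5.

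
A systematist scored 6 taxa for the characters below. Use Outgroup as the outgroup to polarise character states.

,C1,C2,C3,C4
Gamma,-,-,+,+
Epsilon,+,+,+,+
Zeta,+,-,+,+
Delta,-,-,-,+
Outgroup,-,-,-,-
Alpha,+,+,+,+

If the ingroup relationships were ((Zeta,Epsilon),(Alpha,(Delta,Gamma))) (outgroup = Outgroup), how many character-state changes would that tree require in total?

7

Map each character onto ((Zeta,Epsilon),(Alpha,(Delta,Gamma))) (rooted by Outgroup) and count the minimum state changes it requires (Fitch parsimony):
C1: 2; C2: 2; C3: 2; C4: 1.
Total tree length = 7.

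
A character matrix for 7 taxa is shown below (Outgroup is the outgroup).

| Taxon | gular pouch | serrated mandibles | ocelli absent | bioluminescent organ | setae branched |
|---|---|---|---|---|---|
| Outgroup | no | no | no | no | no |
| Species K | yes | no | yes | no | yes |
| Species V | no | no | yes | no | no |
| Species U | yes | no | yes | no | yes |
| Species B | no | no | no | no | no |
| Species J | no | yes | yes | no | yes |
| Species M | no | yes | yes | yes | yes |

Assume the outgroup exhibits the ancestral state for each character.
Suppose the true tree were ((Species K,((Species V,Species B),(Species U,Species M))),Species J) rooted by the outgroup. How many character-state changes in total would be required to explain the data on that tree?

9

Map each character onto ((Species K,((Species V,Species B),(Species U,Species M))),Species J) (rooted by Outgroup) and count the minimum state changes it requires (Fitch parsimony):
gular pouch: 2; serrated mandibles: 2; ocelli absent: 2; bioluminescent organ: 1; setae branched: 2.
Total tree length = 9.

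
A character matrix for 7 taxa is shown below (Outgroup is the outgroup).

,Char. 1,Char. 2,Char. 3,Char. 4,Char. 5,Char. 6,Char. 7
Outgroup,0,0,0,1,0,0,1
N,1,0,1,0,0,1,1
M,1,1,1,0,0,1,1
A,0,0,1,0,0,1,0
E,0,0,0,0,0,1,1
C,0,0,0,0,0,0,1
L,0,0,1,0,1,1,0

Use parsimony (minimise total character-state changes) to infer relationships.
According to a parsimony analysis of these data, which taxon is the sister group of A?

Character polarity is set by the outgroup: the derived state is whichever differs from the outgroup's state, so for Char. 4, Char. 7 the derived state is '0', and for the remaining characters it is '1'.
Only M and N show the derived state '1' for Char. 1, supporting them as a clade.
Char. 2 (derived state '1') is unique to M (autapomorphy; uninformative for grouping).
Char. 3 (derived state '1') is shared by A, L, M, and N — a synapomorphy uniting that clade.
Char. 4 (derived state '0') is shared by all ingroup taxa — unites the whole ingroup.
Char. 5: derived state '1' in L only — an autapomorphy, so it tells us nothing about relationships among taxa.
Char. 6 (derived state '1') is shared by A, E, L, M, and N — a synapomorphy uniting that clade.
Char. 7 (derived state '0') is shared by A and L — a synapomorphy uniting that clade.
Most parsimonious ingroup topology: ((((N,M),(A,L)),E),C).
A and L form a cherry on this tree, so they are sister taxa.

L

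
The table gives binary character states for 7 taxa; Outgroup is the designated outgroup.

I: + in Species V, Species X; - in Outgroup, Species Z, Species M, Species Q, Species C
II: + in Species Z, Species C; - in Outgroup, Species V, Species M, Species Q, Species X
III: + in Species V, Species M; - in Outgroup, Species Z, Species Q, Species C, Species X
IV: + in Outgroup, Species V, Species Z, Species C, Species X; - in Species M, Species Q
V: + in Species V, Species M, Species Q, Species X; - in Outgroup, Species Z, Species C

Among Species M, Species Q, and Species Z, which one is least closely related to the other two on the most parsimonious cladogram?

Species Z

Character polarity is set by the outgroup: the derived state is whichever differs from the outgroup's state, so for IV the derived state is '-', and for the remaining characters it is '+'.
I (derived state '+') is shared by Species V and Species X — a synapomorphy uniting that clade.
Only Species C and Species Z show the derived state '+' for II, supporting them as a clade.
III groups Species M and Species V, which is incompatible with the clades supported by the remaining characters; treating it as convergent (homoplasy) costs fewer steps than any alternative tree.
IV (derived state '-') is shared by Species M and Species Q — a synapomorphy uniting that clade.
V: derived state '+' in Species M, Species Q, Species V, and Species X only — synapomorphy for {Species M, Species Q, Species V, Species X}.
Most parsimonious ingroup topology: (((Species V,Species X),(Species M,Species Q)),(Species Z,Species C)).
Species Q and Species M share a more recent common ancestor with each other than either does with Species Z, so Species Z is the least closely related of the three.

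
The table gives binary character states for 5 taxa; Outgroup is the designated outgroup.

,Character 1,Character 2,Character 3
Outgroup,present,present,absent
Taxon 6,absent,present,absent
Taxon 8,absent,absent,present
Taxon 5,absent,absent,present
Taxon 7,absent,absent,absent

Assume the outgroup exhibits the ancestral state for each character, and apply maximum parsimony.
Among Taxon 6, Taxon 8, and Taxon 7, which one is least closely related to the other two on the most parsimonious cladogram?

Taxon 6

Character polarity is set by the outgroup: the derived state is whichever differs from the outgroup's state, so for Character 1, Character 2 the derived state is 'absent', and for the remaining characters it is 'present'.
Character 1 (derived state 'absent') is shared by all ingroup taxa — unites the whole ingroup.
Character 2: derived state 'absent' in Taxon 5, Taxon 7, and Taxon 8 only — synapomorphy for {Taxon 5, Taxon 7, Taxon 8}.
Character 3 (derived state 'present') is shared by Taxon 5 and Taxon 8 — a synapomorphy uniting that clade.
Most parsimonious ingroup topology: (Taxon 6,((Taxon 8,Taxon 5),Taxon 7)).
Taxon 7 and Taxon 8 share a more recent common ancestor with each other than either does with Taxon 6, so Taxon 6 is the least closely related of the three.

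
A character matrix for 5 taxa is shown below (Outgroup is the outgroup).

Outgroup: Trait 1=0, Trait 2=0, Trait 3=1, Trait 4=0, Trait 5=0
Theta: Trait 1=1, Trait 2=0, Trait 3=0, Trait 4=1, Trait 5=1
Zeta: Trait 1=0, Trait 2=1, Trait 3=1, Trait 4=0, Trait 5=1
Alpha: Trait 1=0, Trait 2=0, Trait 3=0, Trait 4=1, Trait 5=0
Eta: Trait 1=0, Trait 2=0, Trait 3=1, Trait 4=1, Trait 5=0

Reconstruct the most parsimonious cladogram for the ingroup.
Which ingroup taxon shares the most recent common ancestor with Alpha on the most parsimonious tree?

Character polarity is set by the outgroup: the derived state is whichever differs from the outgroup's state, so for Trait 3 the derived state is '0', and for the remaining characters it is '1'.
Trait 1: derived state '1' in Theta only — an autapomorphy, so it tells us nothing about relationships among taxa.
Trait 2: derived state '1' in Zeta only — an autapomorphy, so it tells us nothing about relationships among taxa.
Trait 3 (derived state '0') is shared by Alpha and Theta — a synapomorphy uniting that clade.
Trait 4: derived state '1' in Alpha, Eta, and Theta only — synapomorphy for {Alpha, Eta, Theta}.
Trait 5 (state '1') occurs in Theta and Zeta but conflicts with the nesting implied by the other characters — most parsimoniously interpreted as homoplasy.
Most parsimonious ingroup topology: (((Theta,Alpha),Eta),Zeta).
Alpha and Theta form a cherry on this tree, so they are sister taxa.

Theta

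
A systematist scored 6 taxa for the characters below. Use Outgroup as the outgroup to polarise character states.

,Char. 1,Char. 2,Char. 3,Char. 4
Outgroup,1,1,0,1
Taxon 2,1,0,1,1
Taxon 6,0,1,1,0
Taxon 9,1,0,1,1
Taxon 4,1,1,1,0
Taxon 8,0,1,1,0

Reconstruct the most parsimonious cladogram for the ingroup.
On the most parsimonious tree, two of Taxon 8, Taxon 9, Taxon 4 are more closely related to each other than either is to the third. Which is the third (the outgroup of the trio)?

Taxon 9

Character polarity is set by the outgroup: the derived state is whichever differs from the outgroup's state, so for Char. 1, Char. 2, Char. 4 the derived state is '0', and for the remaining characters it is '1'.
Char. 1: derived state '0' in Taxon 6 and Taxon 8 only — synapomorphy for {Taxon 6, Taxon 8}.
Char. 2 (derived state '0') is shared by Taxon 2 and Taxon 9 — a synapomorphy uniting that clade.
All ingroup taxa share the derived state '1' for Char. 3; it defines the ingroup but does not resolve relationships within it.
Char. 4 (derived state '0') is shared by Taxon 4, Taxon 6, and Taxon 8 — a synapomorphy uniting that clade.
Most parsimonious ingroup topology: ((Taxon 2,Taxon 9),((Taxon 6,Taxon 8),Taxon 4)).
Taxon 4 and Taxon 8 share a more recent common ancestor with each other than either does with Taxon 9, so Taxon 9 is the least closely related of the three.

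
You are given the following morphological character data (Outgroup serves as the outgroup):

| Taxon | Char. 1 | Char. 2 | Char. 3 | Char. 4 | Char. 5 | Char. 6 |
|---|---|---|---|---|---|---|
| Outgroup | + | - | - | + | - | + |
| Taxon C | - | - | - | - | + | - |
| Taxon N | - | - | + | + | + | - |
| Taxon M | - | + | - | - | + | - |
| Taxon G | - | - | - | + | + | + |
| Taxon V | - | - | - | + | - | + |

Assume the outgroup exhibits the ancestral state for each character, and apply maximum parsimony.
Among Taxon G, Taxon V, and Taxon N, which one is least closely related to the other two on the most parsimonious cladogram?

Character polarity is set by the outgroup: the derived state is whichever differs from the outgroup's state, so for Char. 1, Char. 4, Char. 6 the derived state is '-', and for the remaining characters it is '+'.
Char. 1 (derived state '-') is shared by all ingroup taxa — unites the whole ingroup.
Char. 2 (derived state '+') is unique to Taxon M (autapomorphy; uninformative for grouping).
Char. 3 (derived state '+') is unique to Taxon N (autapomorphy; uninformative for grouping).
Only Taxon C and Taxon M show the derived state '-' for Char. 4, supporting them as a clade.
Char. 5 (derived state '+') is shared by Taxon C, Taxon G, Taxon M, and Taxon N — a synapomorphy uniting that clade.
Char. 6: derived state '-' in Taxon C, Taxon M, and Taxon N only — synapomorphy for {Taxon C, Taxon M, Taxon N}.
Most parsimonious ingroup topology: ((((Taxon C,Taxon M),Taxon N),Taxon G),Taxon V).
Taxon N and Taxon G share a more recent common ancestor with each other than either does with Taxon V, so Taxon V is the least closely related of the three.

Taxon V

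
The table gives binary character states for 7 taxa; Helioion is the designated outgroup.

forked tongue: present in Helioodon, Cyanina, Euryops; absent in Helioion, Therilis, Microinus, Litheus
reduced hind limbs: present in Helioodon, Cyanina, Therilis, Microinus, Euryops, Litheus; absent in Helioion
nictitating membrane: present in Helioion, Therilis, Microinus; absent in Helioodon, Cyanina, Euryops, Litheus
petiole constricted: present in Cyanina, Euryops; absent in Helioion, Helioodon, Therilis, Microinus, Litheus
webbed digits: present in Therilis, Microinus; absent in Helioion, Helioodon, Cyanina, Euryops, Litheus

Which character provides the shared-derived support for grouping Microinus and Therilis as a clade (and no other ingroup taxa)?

webbed digits

Character polarity is set by the outgroup: the derived state is whichever differs from the outgroup's state, so for nictitating membrane the derived state is 'absent', and for the remaining characters it is 'present'.
Only Cyanina, Euryops, and Helioodon show the derived state 'present' for forked tongue, supporting them as a clade.
All ingroup taxa share the derived state 'present' for reduced hind limbs; it defines the ingroup but does not resolve relationships within it.
nictitating membrane (derived state 'absent') is shared by Cyanina, Euryops, Helioodon, and Litheus — a synapomorphy uniting that clade.
petiole constricted (derived state 'present') is shared by Cyanina and Euryops — a synapomorphy uniting that clade.
Only Microinus and Therilis show the derived state 'present' for webbed digits, supporting them as a clade.
Most parsimonious ingroup topology: (((Helioodon,(Cyanina,Euryops)),Litheus),(Therilis,Microinus)).
The clade {Microinus, Therilis} is supported by webbed digits: its derived state 'present' occurs in exactly those taxa and in no other taxon (including the outgroup).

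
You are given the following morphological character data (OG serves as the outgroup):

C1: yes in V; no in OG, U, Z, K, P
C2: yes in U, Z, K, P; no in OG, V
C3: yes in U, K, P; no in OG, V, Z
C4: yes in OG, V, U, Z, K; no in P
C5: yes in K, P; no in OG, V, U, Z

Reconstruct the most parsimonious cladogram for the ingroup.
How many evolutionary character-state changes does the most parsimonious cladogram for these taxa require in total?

5

Character polarity is set by the outgroup: the derived state is whichever differs from the outgroup's state, so for C4 the derived state is 'no', and for the remaining characters it is 'yes'.
C1: derived state 'yes' in V only — an autapomorphy, so it tells us nothing about relationships among taxa.
Only K, P, U, and Z show the derived state 'yes' for C2, supporting them as a clade.
C3: derived state 'yes' in K, P, and U only — synapomorphy for {K, P, U}.
C4 (derived state 'no') is unique to P (autapomorphy; uninformative for grouping).
C5: derived state 'yes' in K and P only — synapomorphy for {K, P}.
Most parsimonious ingroup topology: (V,((U,(K,P)),Z)).
Changes per character on this tree: C1: 1; C2: 1; C3: 1; C4: 1; C5: 1.
Total = 5.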